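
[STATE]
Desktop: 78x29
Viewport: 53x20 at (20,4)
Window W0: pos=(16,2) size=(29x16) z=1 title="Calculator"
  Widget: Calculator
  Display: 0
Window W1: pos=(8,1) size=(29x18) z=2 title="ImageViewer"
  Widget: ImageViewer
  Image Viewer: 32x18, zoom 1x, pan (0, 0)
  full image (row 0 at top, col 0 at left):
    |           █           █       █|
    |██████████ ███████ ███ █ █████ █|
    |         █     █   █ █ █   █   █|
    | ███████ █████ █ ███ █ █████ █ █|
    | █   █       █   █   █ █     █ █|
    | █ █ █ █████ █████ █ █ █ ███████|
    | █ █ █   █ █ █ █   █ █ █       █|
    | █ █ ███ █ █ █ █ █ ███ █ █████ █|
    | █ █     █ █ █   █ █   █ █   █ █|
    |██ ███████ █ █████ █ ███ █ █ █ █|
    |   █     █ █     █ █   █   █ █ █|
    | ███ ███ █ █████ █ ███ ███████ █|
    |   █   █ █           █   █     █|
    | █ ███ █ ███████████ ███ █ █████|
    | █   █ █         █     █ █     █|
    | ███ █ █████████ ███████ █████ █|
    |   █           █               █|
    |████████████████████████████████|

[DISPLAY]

█           █   ┃───────┨                            
███████ ███ █ ██┃      0┃                            
    █   █ █ █   ┃       ┃                            
███ █ ███ █ ████┃       ┃                            
  █   █   █ █   ┃       ┃                            
█ █████ █ █ █ ██┃       ┃                            
█ █ █   █ █ █   ┃       ┃                            
█ █ █ █ ███ █ ██┃       ┃                            
█ █   █ █   █ █ ┃       ┃                            
█ █████ █ ███ █ ┃       ┃                            
█     █ █   █   ┃       ┃                            
█████ █ ███ ████┃       ┃                            
          █   █ ┃       ┃                            
█████████ ███ █ ┃━━━━━━━┛                            
━━━━━━━━━━━━━━━━┛                                    
                                                     
                                                     
                                                     
                                                     
                                                     


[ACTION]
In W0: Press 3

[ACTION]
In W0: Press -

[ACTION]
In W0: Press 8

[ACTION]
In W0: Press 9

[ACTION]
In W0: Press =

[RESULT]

█           █   ┃───────┨                            
███████ ███ █ ██┃    -86┃                            
    █   █ █ █   ┃       ┃                            
███ █ ███ █ ████┃       ┃                            
  █   █   █ █   ┃       ┃                            
█ █████ █ █ █ ██┃       ┃                            
█ █ █   █ █ █   ┃       ┃                            
█ █ █ █ ███ █ ██┃       ┃                            
█ █   █ █   █ █ ┃       ┃                            
█ █████ █ ███ █ ┃       ┃                            
█     █ █   █   ┃       ┃                            
█████ █ ███ ████┃       ┃                            
          █   █ ┃       ┃                            
█████████ ███ █ ┃━━━━━━━┛                            
━━━━━━━━━━━━━━━━┛                                    
                                                     
                                                     
                                                     
                                                     
                                                     


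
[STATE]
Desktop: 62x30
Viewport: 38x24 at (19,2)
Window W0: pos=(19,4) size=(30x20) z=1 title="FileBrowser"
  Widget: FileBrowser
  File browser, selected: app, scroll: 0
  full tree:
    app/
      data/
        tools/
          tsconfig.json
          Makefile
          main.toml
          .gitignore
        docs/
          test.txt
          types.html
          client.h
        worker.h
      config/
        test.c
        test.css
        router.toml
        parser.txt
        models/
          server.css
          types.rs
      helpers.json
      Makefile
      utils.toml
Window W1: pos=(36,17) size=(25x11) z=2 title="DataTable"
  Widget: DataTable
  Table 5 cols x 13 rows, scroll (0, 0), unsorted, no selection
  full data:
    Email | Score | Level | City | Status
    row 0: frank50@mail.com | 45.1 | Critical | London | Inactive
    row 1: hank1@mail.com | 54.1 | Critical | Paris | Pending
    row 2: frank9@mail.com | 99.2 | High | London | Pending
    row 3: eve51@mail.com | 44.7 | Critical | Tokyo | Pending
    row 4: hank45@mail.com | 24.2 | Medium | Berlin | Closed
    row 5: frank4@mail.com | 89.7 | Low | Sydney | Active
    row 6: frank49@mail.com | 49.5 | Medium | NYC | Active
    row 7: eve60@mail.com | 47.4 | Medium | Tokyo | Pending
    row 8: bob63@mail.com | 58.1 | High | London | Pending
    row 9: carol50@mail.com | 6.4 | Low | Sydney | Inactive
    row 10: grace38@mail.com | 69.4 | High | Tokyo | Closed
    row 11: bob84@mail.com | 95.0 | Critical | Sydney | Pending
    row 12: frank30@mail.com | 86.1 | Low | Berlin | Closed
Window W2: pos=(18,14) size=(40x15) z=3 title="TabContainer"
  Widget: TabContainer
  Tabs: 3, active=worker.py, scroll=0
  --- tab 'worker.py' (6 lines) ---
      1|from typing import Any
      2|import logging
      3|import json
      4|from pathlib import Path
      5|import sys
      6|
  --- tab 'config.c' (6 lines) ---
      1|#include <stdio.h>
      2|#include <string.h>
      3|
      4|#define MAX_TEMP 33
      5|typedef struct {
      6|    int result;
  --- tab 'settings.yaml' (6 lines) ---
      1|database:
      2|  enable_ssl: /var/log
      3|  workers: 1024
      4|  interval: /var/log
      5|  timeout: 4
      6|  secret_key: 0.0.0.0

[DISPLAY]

                                      
                                      
┏━━━━━━━━━━━━━━━━━━━━━━━━━━━━┓        
┃ FileBrowser                ┃        
┠────────────────────────────┨        
┃> [-] app/                  ┃        
┃    [+] data/               ┃        
┃    [+] config/             ┃        
┃    helpers.json            ┃        
┃    Makefile                ┃        
┃    utils.toml              ┃        
┃                            ┃        
━━━━━━━━━━━━━━━━━━━━━━━━━━━━━━━━━━━━━━
 TabContainer                         
──────────────────────────────────────
[worker.py]│ config.c │ settings.yaml 
──────────────────────────────────────
from typing import Any                
import logging                        
import json                           
from pathlib import Path              
import sys                            
                                      
                                      


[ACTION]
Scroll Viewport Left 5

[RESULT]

                                      
                                      
     ┏━━━━━━━━━━━━━━━━━━━━━━━━━━━━┓   
     ┃ FileBrowser                ┃   
     ┠────────────────────────────┨   
     ┃> [-] app/                  ┃   
     ┃    [+] data/               ┃   
     ┃    [+] config/             ┃   
     ┃    helpers.json            ┃   
     ┃    Makefile                ┃   
     ┃    utils.toml              ┃   
     ┃                            ┃   
    ┏━━━━━━━━━━━━━━━━━━━━━━━━━━━━━━━━━
    ┃ TabContainer                    
    ┠─────────────────────────────────
    ┃[worker.py]│ config.c │ settings.
    ┃─────────────────────────────────
    ┃from typing import Any           
    ┃import logging                   
    ┃import json                      
    ┃from pathlib import Path         
    ┃import sys                       
    ┃                                 
    ┃                                 


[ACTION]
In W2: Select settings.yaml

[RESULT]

                                      
                                      
     ┏━━━━━━━━━━━━━━━━━━━━━━━━━━━━┓   
     ┃ FileBrowser                ┃   
     ┠────────────────────────────┨   
     ┃> [-] app/                  ┃   
     ┃    [+] data/               ┃   
     ┃    [+] config/             ┃   
     ┃    helpers.json            ┃   
     ┃    Makefile                ┃   
     ┃    utils.toml              ┃   
     ┃                            ┃   
    ┏━━━━━━━━━━━━━━━━━━━━━━━━━━━━━━━━━
    ┃ TabContainer                    
    ┠─────────────────────────────────
    ┃ worker.py │ config.c │[settings.
    ┃─────────────────────────────────
    ┃database:                        
    ┃  enable_ssl: /var/log           
    ┃  workers: 1024                  
    ┃  interval: /var/log             
    ┃  timeout: 4                     
    ┃  secret_key: 0.0.0.0            
    ┃                                 


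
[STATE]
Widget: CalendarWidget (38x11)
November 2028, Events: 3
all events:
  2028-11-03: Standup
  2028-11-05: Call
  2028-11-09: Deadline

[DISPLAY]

            November 2028             
Mo Tu We Th Fr Sa Su                  
       1  2  3*  4  5*                
 6  7  8  9* 10 11 12                 
13 14 15 16 17 18 19                  
20 21 22 23 24 25 26                  
27 28 29 30                           
                                      
                                      
                                      
                                      


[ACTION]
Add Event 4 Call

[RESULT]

            November 2028             
Mo Tu We Th Fr Sa Su                  
       1  2  3*  4*  5*               
 6  7  8  9* 10 11 12                 
13 14 15 16 17 18 19                  
20 21 22 23 24 25 26                  
27 28 29 30                           
                                      
                                      
                                      
                                      


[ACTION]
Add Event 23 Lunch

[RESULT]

            November 2028             
Mo Tu We Th Fr Sa Su                  
       1  2  3*  4*  5*               
 6  7  8  9* 10 11 12                 
13 14 15 16 17 18 19                  
20 21 22 23* 24 25 26                 
27 28 29 30                           
                                      
                                      
                                      
                                      


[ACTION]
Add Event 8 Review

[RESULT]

            November 2028             
Mo Tu We Th Fr Sa Su                  
       1  2  3*  4*  5*               
 6  7  8*  9* 10 11 12                
13 14 15 16 17 18 19                  
20 21 22 23* 24 25 26                 
27 28 29 30                           
                                      
                                      
                                      
                                      


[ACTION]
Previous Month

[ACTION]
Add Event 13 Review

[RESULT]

             October 2028             
Mo Tu We Th Fr Sa Su                  
                   1                  
 2  3  4  5  6  7  8                  
 9 10 11 12 13* 14 15                 
16 17 18 19 20 21 22                  
23 24 25 26 27 28 29                  
30 31                                 
                                      
                                      
                                      


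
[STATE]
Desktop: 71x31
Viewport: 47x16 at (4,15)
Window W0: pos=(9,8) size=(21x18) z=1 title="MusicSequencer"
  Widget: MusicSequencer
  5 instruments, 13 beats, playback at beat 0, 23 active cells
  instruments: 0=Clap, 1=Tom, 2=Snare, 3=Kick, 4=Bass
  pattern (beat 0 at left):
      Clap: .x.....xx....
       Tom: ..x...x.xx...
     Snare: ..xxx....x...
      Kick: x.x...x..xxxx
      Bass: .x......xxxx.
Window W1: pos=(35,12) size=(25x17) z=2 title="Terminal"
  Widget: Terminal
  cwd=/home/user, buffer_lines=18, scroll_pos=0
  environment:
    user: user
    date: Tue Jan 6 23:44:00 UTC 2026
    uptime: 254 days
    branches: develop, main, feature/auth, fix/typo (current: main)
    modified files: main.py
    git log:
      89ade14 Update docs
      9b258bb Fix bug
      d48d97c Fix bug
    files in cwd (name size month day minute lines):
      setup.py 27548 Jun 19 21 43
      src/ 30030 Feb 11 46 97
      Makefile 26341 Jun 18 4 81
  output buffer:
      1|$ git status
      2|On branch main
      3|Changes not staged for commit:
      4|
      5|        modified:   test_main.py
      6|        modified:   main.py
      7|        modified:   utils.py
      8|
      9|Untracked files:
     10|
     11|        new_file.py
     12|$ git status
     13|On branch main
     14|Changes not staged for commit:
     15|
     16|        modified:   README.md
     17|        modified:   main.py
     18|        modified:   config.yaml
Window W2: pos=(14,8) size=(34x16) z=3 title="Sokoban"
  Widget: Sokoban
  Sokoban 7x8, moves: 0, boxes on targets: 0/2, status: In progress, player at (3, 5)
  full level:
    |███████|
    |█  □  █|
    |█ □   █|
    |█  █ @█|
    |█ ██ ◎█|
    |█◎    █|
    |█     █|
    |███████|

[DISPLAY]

     ┃  Ki┃█ ██ ◎█                         ┃   
     ┃  Ba┃█◎    █                         ┃in 
     ┃    ┃█     █                         ┃sta
     ┃    ┃███████                         ┃   
     ┃    ┃Moves: 0  0/2                   ┃fie
     ┃    ┃                                ┃fie
     ┃    ┃                                ┃fie
     ┃    ┃                                ┃   
     ┃    ┗━━━━━━━━━━━━━━━━━━━━━━━━━━━━━━━━┛les
     ┃                   ┃     ┃               
     ┗━━━━━━━━━━━━━━━━━━━┛     ┃        new_fil
                               ┃$ git status   
                               ┃On branch main 
                               ┗━━━━━━━━━━━━━━━
                                               
                                               


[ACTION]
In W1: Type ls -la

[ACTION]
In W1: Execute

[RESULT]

     ┃  Ki┃█ ██ ◎█                         ┃fil
     ┃  Ba┃█◎    █                         ┃   
     ┃    ┃█     █                         ┃in 
     ┃    ┃███████                         ┃sta
     ┃    ┃Moves: 0  0/2                   ┃   
     ┃    ┃                                ┃fie
     ┃    ┃                                ┃fie
     ┃    ┃                                ┃fie
     ┃    ┗━━━━━━━━━━━━━━━━━━━━━━━━━━━━━━━━┛   
     ┃                   ┃     ┃-rw-r--r--  1 u
     ┗━━━━━━━━━━━━━━━━━━━┛     ┃drwxr-xr-x  1 u
                               ┃-rw-r--r--  1 u
                               ┃$ █            
                               ┗━━━━━━━━━━━━━━━
                                               
                                               


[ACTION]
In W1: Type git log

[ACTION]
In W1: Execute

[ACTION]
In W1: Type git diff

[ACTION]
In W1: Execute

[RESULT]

     ┃  Ki┃█ ██ ◎█                         ┃1 u
     ┃  Ba┃█◎    █                         ┃   
     ┃    ┃█     █                         ┃te 
     ┃    ┃███████                         ┃bug
     ┃    ┃Moves: 0  0/2                   ┃bug
     ┃    ┃                                ┃   
     ┃    ┃                                ┃/ma
     ┃    ┃                                ┃y  
     ┃    ┗━━━━━━━━━━━━━━━━━━━━━━━━━━━━━━━━┛y  
     ┃                   ┃     ┃@@ -1,3 +1,4 @@
     ┗━━━━━━━━━━━━━━━━━━━┛     ┃+# updated     
                               ┃ import sys    
                               ┃$ █            
                               ┗━━━━━━━━━━━━━━━
                                               
                                               


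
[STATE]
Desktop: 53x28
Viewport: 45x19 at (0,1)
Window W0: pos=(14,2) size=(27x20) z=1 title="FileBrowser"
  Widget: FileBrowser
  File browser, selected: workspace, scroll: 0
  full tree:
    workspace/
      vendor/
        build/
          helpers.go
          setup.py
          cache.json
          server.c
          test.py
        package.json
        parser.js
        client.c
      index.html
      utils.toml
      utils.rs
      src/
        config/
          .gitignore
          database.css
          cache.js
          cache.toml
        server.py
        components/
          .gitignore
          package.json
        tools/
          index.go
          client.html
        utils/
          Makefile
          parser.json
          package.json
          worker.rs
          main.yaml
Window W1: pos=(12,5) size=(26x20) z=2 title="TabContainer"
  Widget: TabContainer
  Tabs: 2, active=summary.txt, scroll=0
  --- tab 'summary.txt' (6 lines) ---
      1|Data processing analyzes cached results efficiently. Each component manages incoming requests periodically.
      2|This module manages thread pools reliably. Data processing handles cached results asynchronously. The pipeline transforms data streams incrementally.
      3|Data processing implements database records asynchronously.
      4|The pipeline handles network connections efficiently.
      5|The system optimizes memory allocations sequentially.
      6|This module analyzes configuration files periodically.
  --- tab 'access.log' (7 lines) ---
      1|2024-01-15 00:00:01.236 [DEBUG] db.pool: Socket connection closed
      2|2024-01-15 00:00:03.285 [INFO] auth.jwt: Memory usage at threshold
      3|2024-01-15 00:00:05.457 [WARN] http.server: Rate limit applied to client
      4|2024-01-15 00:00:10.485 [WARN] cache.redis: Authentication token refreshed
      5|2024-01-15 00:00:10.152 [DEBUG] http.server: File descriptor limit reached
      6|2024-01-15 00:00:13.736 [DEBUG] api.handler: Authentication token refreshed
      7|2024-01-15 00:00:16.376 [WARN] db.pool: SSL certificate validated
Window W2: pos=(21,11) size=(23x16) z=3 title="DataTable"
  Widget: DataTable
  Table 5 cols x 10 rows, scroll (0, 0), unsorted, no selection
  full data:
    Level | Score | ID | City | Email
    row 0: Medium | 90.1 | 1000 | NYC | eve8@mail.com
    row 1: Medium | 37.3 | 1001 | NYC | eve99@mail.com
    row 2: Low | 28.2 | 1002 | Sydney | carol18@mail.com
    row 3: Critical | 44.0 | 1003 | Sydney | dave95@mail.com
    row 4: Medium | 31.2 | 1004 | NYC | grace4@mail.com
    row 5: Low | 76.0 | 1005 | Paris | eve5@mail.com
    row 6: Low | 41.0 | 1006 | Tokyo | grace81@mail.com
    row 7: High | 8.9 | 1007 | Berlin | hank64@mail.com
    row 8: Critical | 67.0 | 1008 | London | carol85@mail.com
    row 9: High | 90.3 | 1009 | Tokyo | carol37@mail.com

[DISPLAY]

                                             
              ┏━━━━━━━━━━━━━━━━━━━━━━━━━┓    
              ┃ FileBrowser             ┃    
              ┠─────────────────────────┨    
            ┏━━━━━━━━━━━━━━━━━━━━━━━━┓  ┃    
            ┃ TabContainer           ┃  ┃    
            ┠────────────────────────┨  ┃    
            ┃[summary.txt]│ access.lo┃  ┃    
            ┃────────────────────────┃  ┃    
            ┃Data processing analyzes┃  ┃    
            ┃This mod┏━━━━━━━━━━━━━━━━━━━━━┓ 
            ┃Data pro┃ DataTable           ┃ 
            ┃The pipe┠─────────────────────┨ 
            ┃The syst┃Level   │Score│ID  │C┃ 
            ┃This mod┃────────┼─────┼────┼─┃ 
            ┃        ┃Medium  │90.1 │1000│N┃ 
            ┃        ┃Medium  │37.3 │1001│N┃ 
            ┃        ┃Low     │28.2 │1002│S┃ 
            ┃        ┃Critical│44.0 │1003│S┃ 


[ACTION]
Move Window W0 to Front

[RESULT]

                                             
              ┏━━━━━━━━━━━━━━━━━━━━━━━━━┓    
              ┃ FileBrowser             ┃    
              ┠─────────────────────────┨    
            ┏━┃> [-] workspace/         ┃    
            ┃ ┃    [+] vendor/          ┃    
            ┠─┃    index.html           ┃    
            ┃[┃    utils.toml           ┃    
            ┃─┃    utils.rs             ┃    
            ┃D┃    [+] src/             ┃    
            ┃T┃                         ┃━━┓ 
            ┃D┃                         ┃  ┃ 
            ┃T┃                         ┃──┨ 
            ┃T┃                         ┃│C┃ 
            ┃T┃                         ┃┼─┃ 
            ┃ ┃                         ┃│N┃ 
            ┃ ┃                         ┃│N┃ 
            ┃ ┃                         ┃│S┃ 
            ┃ ┃                         ┃│S┃ 


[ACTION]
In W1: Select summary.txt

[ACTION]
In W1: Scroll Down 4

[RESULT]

                                             
              ┏━━━━━━━━━━━━━━━━━━━━━━━━━┓    
              ┃ FileBrowser             ┃    
              ┠─────────────────────────┨    
            ┏━┃> [-] workspace/         ┃    
            ┃ ┃    [+] vendor/          ┃    
            ┠─┃    index.html           ┃    
            ┃[┃    utils.toml           ┃    
            ┃─┃    utils.rs             ┃    
            ┃T┃    [+] src/             ┃    
            ┃T┃                         ┃━━┓ 
            ┃ ┃                         ┃  ┃ 
            ┃ ┃                         ┃──┨ 
            ┃ ┃                         ┃│C┃ 
            ┃ ┃                         ┃┼─┃ 
            ┃ ┃                         ┃│N┃ 
            ┃ ┃                         ┃│N┃ 
            ┃ ┃                         ┃│S┃ 
            ┃ ┃                         ┃│S┃ 


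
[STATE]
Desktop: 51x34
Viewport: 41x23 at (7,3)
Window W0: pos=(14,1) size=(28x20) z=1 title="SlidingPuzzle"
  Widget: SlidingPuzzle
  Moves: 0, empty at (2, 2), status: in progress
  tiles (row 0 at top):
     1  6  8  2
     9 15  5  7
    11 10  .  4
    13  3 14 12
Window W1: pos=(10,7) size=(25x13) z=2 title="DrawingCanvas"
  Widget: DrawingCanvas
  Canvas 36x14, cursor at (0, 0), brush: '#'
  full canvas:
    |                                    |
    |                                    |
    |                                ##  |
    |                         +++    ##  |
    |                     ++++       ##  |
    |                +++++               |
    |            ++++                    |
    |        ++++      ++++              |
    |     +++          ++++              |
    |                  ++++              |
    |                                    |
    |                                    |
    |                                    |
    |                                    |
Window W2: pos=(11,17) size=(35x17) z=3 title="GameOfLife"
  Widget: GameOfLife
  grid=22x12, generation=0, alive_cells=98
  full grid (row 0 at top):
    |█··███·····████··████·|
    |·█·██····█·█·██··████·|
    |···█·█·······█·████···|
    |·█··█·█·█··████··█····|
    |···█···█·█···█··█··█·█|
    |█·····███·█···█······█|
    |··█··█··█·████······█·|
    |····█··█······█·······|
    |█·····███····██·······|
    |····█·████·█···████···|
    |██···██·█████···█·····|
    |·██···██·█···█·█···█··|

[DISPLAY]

       ┠──────────────────────────┨      
       ┃┌────┬────┬────┬────┐     ┃      
       ┃│  1 │  6 │  8 │  2 │     ┃      
       ┃├────┼────┼────┼────┤     ┃      
   ┏━━━━━━━━━━━━━━━━━━━━━━━┓│     ┃      
   ┃ DrawingCanvas         ┃┤     ┃      
   ┠───────────────────────┨│     ┃      
   ┃+                      ┃┤     ┃      
   ┃                       ┃│     ┃      
   ┃                       ┃┘     ┃      
   ┃                       ┃      ┃      
   ┃                     ++┃      ┃      
   ┃                +++++  ┃      ┃      
   ┃            ++++       ┃      ┃      
   ┃┏━━━━━━━━━━━━━━━━━━━━━━━━━━━━━━━━━┓  
   ┃┃ GameOfLife                      ┃  
   ┗┠─────────────────────────────────┨  
    ┃Gen: 0                           ┃  
    ┃█··███·····████··████·           ┃  
    ┃·█·██····█·█·██··████·           ┃  
    ┃···█·█·······█·████···           ┃  
    ┃·█··█·█·█··████··█····           ┃  
    ┃···█···█·█···█··█··█·█           ┃  


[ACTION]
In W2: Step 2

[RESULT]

       ┠──────────────────────────┨      
       ┃┌────┬────┬────┬────┐     ┃      
       ┃│  1 │  6 │  8 │  2 │     ┃      
       ┃├────┼────┼────┼────┤     ┃      
   ┏━━━━━━━━━━━━━━━━━━━━━━━┓│     ┃      
   ┃ DrawingCanvas         ┃┤     ┃      
   ┠───────────────────────┨│     ┃      
   ┃+                      ┃┤     ┃      
   ┃                       ┃│     ┃      
   ┃                       ┃┘     ┃      
   ┃                       ┃      ┃      
   ┃                     ++┃      ┃      
   ┃                +++++  ┃      ┃      
   ┃            ++++       ┃      ┃      
   ┃┏━━━━━━━━━━━━━━━━━━━━━━━━━━━━━━━━━┓  
   ┃┃ GameOfLife                      ┃  
   ┗┠─────────────────────────────────┨  
    ┃Gen: 2                           ┃  
    ┃··········██··········           ┃  
    ┃··██·····█··█·········           ┃  
    ┃··██·█·█·███··········           ┃  
    ┃··██···██·············           ┃  
    ┃···█····████··········           ┃  


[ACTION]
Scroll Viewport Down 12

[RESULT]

   ┃                       ┃│     ┃      
   ┃                       ┃┘     ┃      
   ┃                       ┃      ┃      
   ┃                     ++┃      ┃      
   ┃                +++++  ┃      ┃      
   ┃            ++++       ┃      ┃      
   ┃┏━━━━━━━━━━━━━━━━━━━━━━━━━━━━━━━━━┓  
   ┃┃ GameOfLife                      ┃  
   ┗┠─────────────────────────────────┨  
    ┃Gen: 2                           ┃  
    ┃··········██··········           ┃  
    ┃··██·····█··█·········           ┃  
    ┃··██·█·█·███··········           ┃  
    ┃··██···██·············           ┃  
    ┃···█····████··········           ┃  
    ┃·····██·······██······           ┃  
    ┃·····██·····█·██······           ┃  
    ┃········██·█··········           ┃  
    ┃·················█····           ┃  
    ┃█·█·······██······█···           ┃  
    ┃······█·······█·██····           ┃  
    ┃█·█···█···████········           ┃  
    ┗━━━━━━━━━━━━━━━━━━━━━━━━━━━━━━━━━┛  


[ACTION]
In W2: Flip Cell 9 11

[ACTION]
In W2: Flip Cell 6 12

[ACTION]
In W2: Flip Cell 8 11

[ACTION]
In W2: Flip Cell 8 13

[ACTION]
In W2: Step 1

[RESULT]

   ┃                       ┃│     ┃      
   ┃                       ┃┘     ┃      
   ┃                       ┃      ┃      
   ┃                     ++┃      ┃      
   ┃                +++++  ┃      ┃      
   ┃            ++++       ┃      ┃      
   ┃┏━━━━━━━━━━━━━━━━━━━━━━━━━━━━━━━━━┓  
   ┃┃ GameOfLife                      ┃  
   ┗┠─────────────────────────────────┨  
    ┃Gen: 3                           ┃  
    ┃··········██··········           ┃  
    ┃··███···██··█·········           ┃  
    ┃·█····██·███··········           ┃  
    ┃······██··············           ┃  
    ┃··███·█·███···········           ┃  
    ┃····████·██···██······           ┃  
    ┃·····███······██······           ┃  
    ┃··········█·█·█·······           ┃  
    ┃·········█·██·········           ┃  
    ┃················█·█···           ┃  
    ┃··········█·██···█····           ┃  
    ┃···········███········           ┃  
    ┗━━━━━━━━━━━━━━━━━━━━━━━━━━━━━━━━━┛  


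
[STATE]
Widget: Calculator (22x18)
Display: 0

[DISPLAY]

                     0
┌───┬───┬───┬───┐     
│ 7 │ 8 │ 9 │ ÷ │     
├───┼───┼───┼───┤     
│ 4 │ 5 │ 6 │ × │     
├───┼───┼───┼───┤     
│ 1 │ 2 │ 3 │ - │     
├───┼───┼───┼───┤     
│ 0 │ . │ = │ + │     
├───┼───┼───┼───┤     
│ C │ MC│ MR│ M+│     
└───┴───┴───┴───┘     
                      
                      
                      
                      
                      
                      


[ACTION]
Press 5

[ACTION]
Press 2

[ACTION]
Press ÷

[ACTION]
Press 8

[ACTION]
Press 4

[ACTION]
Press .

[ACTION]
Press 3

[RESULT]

                  84.3
┌───┬───┬───┬───┐     
│ 7 │ 8 │ 9 │ ÷ │     
├───┼───┼───┼───┤     
│ 4 │ 5 │ 6 │ × │     
├───┼───┼───┼───┤     
│ 1 │ 2 │ 3 │ - │     
├───┼───┼───┼───┤     
│ 0 │ . │ = │ + │     
├───┼───┼───┼───┤     
│ C │ MC│ MR│ M+│     
└───┴───┴───┴───┘     
                      
                      
                      
                      
                      
                      


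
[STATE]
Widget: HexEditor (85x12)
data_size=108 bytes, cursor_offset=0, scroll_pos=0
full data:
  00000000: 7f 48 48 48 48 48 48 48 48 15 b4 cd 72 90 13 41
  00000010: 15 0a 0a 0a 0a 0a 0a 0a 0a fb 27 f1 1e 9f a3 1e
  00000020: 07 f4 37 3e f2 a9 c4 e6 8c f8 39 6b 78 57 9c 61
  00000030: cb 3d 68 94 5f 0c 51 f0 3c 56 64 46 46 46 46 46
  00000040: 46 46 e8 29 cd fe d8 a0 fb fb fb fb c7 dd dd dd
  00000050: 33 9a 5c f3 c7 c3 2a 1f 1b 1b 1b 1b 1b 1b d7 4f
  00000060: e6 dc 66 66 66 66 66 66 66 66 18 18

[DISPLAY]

00000000  7F 48 48 48 48 48 48 48  48 15 b4 cd 72 90 13 41  |.HHHHHHHH...r..A|       
00000010  15 0a 0a 0a 0a 0a 0a 0a  0a fb 27 f1 1e 9f a3 1e  |..........'.....|       
00000020  07 f4 37 3e f2 a9 c4 e6  8c f8 39 6b 78 57 9c 61  |..7>......9kxW.a|       
00000030  cb 3d 68 94 5f 0c 51 f0  3c 56 64 46 46 46 46 46  |.=h._.Q.<VdFFFFF|       
00000040  46 46 e8 29 cd fe d8 a0  fb fb fb fb c7 dd dd dd  |FF.)............|       
00000050  33 9a 5c f3 c7 c3 2a 1f  1b 1b 1b 1b 1b 1b d7 4f  |3.\...*........O|       
00000060  e6 dc 66 66 66 66 66 66  66 66 18 18              |..ffffffff..    |       
                                                                                     
                                                                                     
                                                                                     
                                                                                     
                                                                                     


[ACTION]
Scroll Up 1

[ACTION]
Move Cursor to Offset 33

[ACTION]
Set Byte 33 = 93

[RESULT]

00000000  7f 48 48 48 48 48 48 48  48 15 b4 cd 72 90 13 41  |.HHHHHHHH...r..A|       
00000010  15 0a 0a 0a 0a 0a 0a 0a  0a fb 27 f1 1e 9f a3 1e  |..........'.....|       
00000020  07 93 37 3e f2 a9 c4 e6  8c f8 39 6b 78 57 9c 61  |..7>......9kxW.a|       
00000030  cb 3d 68 94 5f 0c 51 f0  3c 56 64 46 46 46 46 46  |.=h._.Q.<VdFFFFF|       
00000040  46 46 e8 29 cd fe d8 a0  fb fb fb fb c7 dd dd dd  |FF.)............|       
00000050  33 9a 5c f3 c7 c3 2a 1f  1b 1b 1b 1b 1b 1b d7 4f  |3.\...*........O|       
00000060  e6 dc 66 66 66 66 66 66  66 66 18 18              |..ffffffff..    |       
                                                                                     
                                                                                     
                                                                                     
                                                                                     
                                                                                     


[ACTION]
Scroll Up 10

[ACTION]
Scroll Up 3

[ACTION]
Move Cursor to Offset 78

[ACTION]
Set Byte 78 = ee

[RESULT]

00000000  7f 48 48 48 48 48 48 48  48 15 b4 cd 72 90 13 41  |.HHHHHHHH...r..A|       
00000010  15 0a 0a 0a 0a 0a 0a 0a  0a fb 27 f1 1e 9f a3 1e  |..........'.....|       
00000020  07 93 37 3e f2 a9 c4 e6  8c f8 39 6b 78 57 9c 61  |..7>......9kxW.a|       
00000030  cb 3d 68 94 5f 0c 51 f0  3c 56 64 46 46 46 46 46  |.=h._.Q.<VdFFFFF|       
00000040  46 46 e8 29 cd fe d8 a0  fb fb fb fb c7 dd EE dd  |FF.)............|       
00000050  33 9a 5c f3 c7 c3 2a 1f  1b 1b 1b 1b 1b 1b d7 4f  |3.\...*........O|       
00000060  e6 dc 66 66 66 66 66 66  66 66 18 18              |..ffffffff..    |       
                                                                                     
                                                                                     
                                                                                     
                                                                                     
                                                                                     


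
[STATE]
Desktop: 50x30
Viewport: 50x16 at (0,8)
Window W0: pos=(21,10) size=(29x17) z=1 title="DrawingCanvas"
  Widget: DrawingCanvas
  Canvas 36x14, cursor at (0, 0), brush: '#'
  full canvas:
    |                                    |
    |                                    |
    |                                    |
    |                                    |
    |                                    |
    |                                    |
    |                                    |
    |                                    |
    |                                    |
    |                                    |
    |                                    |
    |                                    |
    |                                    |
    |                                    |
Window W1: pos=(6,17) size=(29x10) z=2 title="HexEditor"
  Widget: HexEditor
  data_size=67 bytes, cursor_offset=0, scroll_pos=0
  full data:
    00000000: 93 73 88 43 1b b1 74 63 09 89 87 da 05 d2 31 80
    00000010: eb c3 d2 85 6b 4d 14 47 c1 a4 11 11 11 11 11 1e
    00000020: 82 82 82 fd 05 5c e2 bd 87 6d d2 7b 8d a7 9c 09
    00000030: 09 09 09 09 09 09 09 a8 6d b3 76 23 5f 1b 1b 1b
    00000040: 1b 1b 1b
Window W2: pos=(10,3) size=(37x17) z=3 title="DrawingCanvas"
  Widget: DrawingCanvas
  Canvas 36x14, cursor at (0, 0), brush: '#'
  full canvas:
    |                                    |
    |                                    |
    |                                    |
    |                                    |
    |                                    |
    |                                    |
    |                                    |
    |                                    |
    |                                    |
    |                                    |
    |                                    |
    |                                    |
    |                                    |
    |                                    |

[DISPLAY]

          ┃                                   ┃   
          ┃                                   ┃   
          ┃                                   ┃━━┓
          ┃                                   ┃  ┃
          ┃                                   ┃──┨
          ┃                                   ┃  ┃
          ┃                                   ┃  ┃
          ┃                                   ┃  ┃
          ┃                                   ┃  ┃
      ┏━━━┃                                   ┃  ┃
      ┃ He┃                                   ┃  ┃
      ┠───┗━━━━━━━━━━━━━━━━━━━━━━━━━━━━━━━━━━━┛  ┃
      ┃00000000  93 73 88 43 1b b1┃              ┃
      ┃00000010  eb c3 d2 85 6b 4d┃              ┃
      ┃00000020  82 82 82 fd 05 5c┃              ┃
      ┃00000030  09 09 09 09 09 09┃              ┃


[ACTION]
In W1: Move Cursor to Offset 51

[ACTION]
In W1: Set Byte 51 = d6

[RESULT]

          ┃                                   ┃   
          ┃                                   ┃   
          ┃                                   ┃━━┓
          ┃                                   ┃  ┃
          ┃                                   ┃──┨
          ┃                                   ┃  ┃
          ┃                                   ┃  ┃
          ┃                                   ┃  ┃
          ┃                                   ┃  ┃
      ┏━━━┃                                   ┃  ┃
      ┃ He┃                                   ┃  ┃
      ┠───┗━━━━━━━━━━━━━━━━━━━━━━━━━━━━━━━━━━━┛  ┃
      ┃00000000  93 73 88 43 1b b1┃              ┃
      ┃00000010  eb c3 d2 85 6b 4d┃              ┃
      ┃00000020  82 82 82 fd 05 5c┃              ┃
      ┃00000030  09 09 09 D6 09 09┃              ┃


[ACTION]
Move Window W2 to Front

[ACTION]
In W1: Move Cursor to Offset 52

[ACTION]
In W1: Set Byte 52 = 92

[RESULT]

          ┃                                   ┃   
          ┃                                   ┃   
          ┃                                   ┃━━┓
          ┃                                   ┃  ┃
          ┃                                   ┃──┨
          ┃                                   ┃  ┃
          ┃                                   ┃  ┃
          ┃                                   ┃  ┃
          ┃                                   ┃  ┃
      ┏━━━┃                                   ┃  ┃
      ┃ He┃                                   ┃  ┃
      ┠───┗━━━━━━━━━━━━━━━━━━━━━━━━━━━━━━━━━━━┛  ┃
      ┃00000000  93 73 88 43 1b b1┃              ┃
      ┃00000010  eb c3 d2 85 6b 4d┃              ┃
      ┃00000020  82 82 82 fd 05 5c┃              ┃
      ┃00000030  09 09 09 d6 92 09┃              ┃
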